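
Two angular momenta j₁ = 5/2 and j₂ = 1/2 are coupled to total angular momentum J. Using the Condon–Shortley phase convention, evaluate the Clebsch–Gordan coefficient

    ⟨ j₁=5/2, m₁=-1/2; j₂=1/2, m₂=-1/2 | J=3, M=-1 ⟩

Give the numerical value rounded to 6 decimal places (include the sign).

+0.816497

√[7·0!5!1!/7! · 2!3!0!1!2!4!] = √(96)
  +(−1)^0/∏(0,0,3,0,2,1)! = 1/12  (running 1/12)
⟨..|..⟩ = √(96)·(1/12) = +0.816497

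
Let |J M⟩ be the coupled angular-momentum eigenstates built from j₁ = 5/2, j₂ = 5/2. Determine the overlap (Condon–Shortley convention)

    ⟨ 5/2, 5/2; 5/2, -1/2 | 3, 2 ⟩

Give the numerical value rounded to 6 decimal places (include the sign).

+0.645497

triangle: 2!*3!*3!/9! = 72/362880
(j±m)!: 5!*0!*2!*3!*5!*1! = 172800
prefactor² = (2J+1)*Δ*N² = 240
  k=0: +1/(0!*2!*0!*2!*3!*1!) = 1/24
Σ = 1/24  ⇒  CG² = 240*1/24² = 5/12
CG = +√(5/12) = +0.645497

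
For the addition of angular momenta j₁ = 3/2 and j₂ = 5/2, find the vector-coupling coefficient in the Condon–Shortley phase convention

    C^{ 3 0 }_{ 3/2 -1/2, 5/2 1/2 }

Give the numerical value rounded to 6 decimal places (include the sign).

√[7·1!2!4!/8! · 1!2!3!2!3!3!] = √(36/5)
  +(−1)^0/∏(0,1,2,3,0,1)! = 1/12  (running 1/12)
  +(−1)^1/∏(1,0,1,2,1,2)! = -1/4  (running -1/6)
⟨..|..⟩ = √(36/5)·(-1/6) = -0.447214

−√(1/5) = -0.447214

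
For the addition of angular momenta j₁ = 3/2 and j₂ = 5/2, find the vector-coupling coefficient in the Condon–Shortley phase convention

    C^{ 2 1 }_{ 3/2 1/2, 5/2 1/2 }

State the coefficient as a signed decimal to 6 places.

−√(25/84) ≈ -0.545545

j₁+j₂−J=2  J+j₁−j₂=1  J−j₁+j₂=3  j₁+j₂+J+1=7
(j₁±m₁, j₂±m₂, J±M) = (2,1,3,2,3,1)
P² = 12/7
sum k=0..1:
  [0] +1/12 = 1/12
  [1] −1/2 = -1/2
S = -5/12
C² = P²·S² = 25/84 ; C = -0.545545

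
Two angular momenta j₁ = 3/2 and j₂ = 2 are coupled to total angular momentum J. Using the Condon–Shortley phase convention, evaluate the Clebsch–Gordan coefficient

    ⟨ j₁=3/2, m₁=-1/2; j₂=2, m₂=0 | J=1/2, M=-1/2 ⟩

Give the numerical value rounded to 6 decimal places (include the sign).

+0.447214  (= +√(1/5))

j₁+j₂−J=3  J+j₁−j₂=0  J−j₁+j₂=1  j₁+j₂+J+1=5
(j₁±m₁, j₂±m₂, J±M) = (1,2,2,2,0,1)
P² = 4/5
sum k=2..2:
  [2] +1/2 = 1/2
S = 1/2
C² = P²·S² = 1/5 ; C = +0.447214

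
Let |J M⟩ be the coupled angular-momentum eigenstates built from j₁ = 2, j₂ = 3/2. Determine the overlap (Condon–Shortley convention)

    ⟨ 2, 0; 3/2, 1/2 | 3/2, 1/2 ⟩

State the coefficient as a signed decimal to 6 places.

−√(1/5) ≈ -0.447214

√[4·2!2!1!/6! · 2!2!2!1!2!1!] = √(16/45)
  +(−1)^1/∏(1,1,1,1,1,0)! = -1  (running -1)
  +(−1)^2/∏(2,0,0,0,2,1)! = 1/4  (running -3/4)
⟨..|..⟩ = √(16/45)·(-3/4) = -0.447214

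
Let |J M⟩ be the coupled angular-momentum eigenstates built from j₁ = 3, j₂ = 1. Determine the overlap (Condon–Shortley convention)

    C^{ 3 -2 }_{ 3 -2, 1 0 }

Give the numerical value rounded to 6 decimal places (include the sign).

−√(1/3) ≈ -0.577350

j₁+j₂−J=1  J+j₁−j₂=5  J−j₁+j₂=1  j₁+j₂+J+1=8
(j₁±m₁, j₂±m₂, J±M) = (1,5,1,1,1,5)
P² = 300
sum k=0..1:
  [0] +1/120 = 1/120
  [1] −1/24 = -1/24
S = -1/30
C² = P²·S² = 1/3 ; C = -0.577350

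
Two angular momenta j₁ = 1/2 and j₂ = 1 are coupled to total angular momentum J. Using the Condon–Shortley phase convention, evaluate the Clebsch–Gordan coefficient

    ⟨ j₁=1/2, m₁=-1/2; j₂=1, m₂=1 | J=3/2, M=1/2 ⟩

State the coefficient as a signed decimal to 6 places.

+√(1/3) = +0.577350

√[4·0!1!2!/4! · 0!1!2!0!2!1!] = √(4/3)
  +(−1)^0/∏(0,0,1,2,0,0)! = 1/2  (running 1/2)
⟨..|..⟩ = √(4/3)·(1/2) = +0.577350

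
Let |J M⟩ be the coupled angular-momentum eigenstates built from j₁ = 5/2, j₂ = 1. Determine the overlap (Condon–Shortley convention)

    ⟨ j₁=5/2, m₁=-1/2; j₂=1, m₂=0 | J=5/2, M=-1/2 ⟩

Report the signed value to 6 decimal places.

√[6·1!4!1!/7! · 2!3!1!1!2!3!] = √(144/35)
  +(−1)^0/∏(0,1,3,1,1,0)! = 1/6  (running 1/6)
  +(−1)^1/∏(1,0,2,0,2,1)! = -1/4  (running -1/12)
⟨..|..⟩ = √(144/35)·(-1/12) = -0.169031

-0.169031  (= −√(1/35))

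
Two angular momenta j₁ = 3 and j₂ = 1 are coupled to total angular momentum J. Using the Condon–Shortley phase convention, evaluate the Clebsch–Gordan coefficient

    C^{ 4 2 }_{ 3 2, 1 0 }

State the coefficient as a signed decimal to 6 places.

√[9·0!6!2!/9! · 5!1!1!1!6!2!] = √(43200/7)
  +(−1)^0/∏(0,0,1,1,5,1)! = 1/120  (running 1/120)
⟨..|..⟩ = √(43200/7)·(1/120) = +0.654654

+0.654654  (= +√(3/7))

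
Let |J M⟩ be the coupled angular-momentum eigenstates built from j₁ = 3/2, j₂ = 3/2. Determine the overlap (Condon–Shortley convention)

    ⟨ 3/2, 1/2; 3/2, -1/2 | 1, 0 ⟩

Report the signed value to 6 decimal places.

−√(1/20) ≈ -0.223607

triangle: 2!*1!*1!/5! = 2/120
(j±m)!: 2!*1!*1!*2!*1!*1! = 4
prefactor² = (2J+1)*Δ*N² = 1/5
  k=0: +1/(0!*2!*1!*1!*0!*0!) = 1/2
  k=1: −1/(1!*1!*0!*0!*1!*1!) = -1
Σ = -1/2  ⇒  CG² = 1/5*(-1/2)² = 1/20
CG = −√(1/20) = -0.223607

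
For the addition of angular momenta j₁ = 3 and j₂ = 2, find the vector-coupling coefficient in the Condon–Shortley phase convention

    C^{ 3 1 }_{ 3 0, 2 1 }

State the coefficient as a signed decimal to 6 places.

-0.182574

triangle: 2!×4!×2!/9! = 96/362880
(j±m)!: 3!×3!×3!×1!×4!×2! = 10368
prefactor² = (2J+1)×Δ×N² = 96/5
  k=1: −1/(1!×1!×2!×2!×2!×0!) = -1/8
  k=2: +1/(2!×0!×1!×1!×3!×1!) = 1/12
Σ = -1/24  ⇒  CG² = 96/5×(-1/24)² = 1/30
CG = −√(1/30) = -0.182574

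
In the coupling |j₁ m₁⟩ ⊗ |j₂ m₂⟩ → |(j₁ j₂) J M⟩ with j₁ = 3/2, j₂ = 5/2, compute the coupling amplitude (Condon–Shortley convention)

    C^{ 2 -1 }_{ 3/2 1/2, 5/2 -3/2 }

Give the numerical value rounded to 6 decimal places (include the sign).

+0.154303  (= +√(1/42))

√[5·2!1!3!/7! · 2!1!1!4!1!3!] = √(24/7)
  +(−1)^0/∏(0,2,1,1,0,2)! = 1/4  (running 1/4)
  +(−1)^1/∏(1,1,0,0,1,3)! = -1/6  (running 1/12)
⟨..|..⟩ = √(24/7)·(1/12) = +0.154303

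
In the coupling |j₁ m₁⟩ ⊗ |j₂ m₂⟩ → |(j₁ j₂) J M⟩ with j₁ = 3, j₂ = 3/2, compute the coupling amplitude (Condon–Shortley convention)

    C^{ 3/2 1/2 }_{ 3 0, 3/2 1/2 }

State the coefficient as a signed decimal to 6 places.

+√(9/35) ≈ +0.507093

j₁+j₂−J=3  J+j₁−j₂=3  J−j₁+j₂=0  j₁+j₂+J+1=7
(j₁±m₁, j₂±m₂, J±M) = (3,3,2,1,2,1)
P² = 144/35
sum k=2..2:
  [2] +1/4 = 1/4
S = 1/4
C² = P²·S² = 9/35 ; C = +0.507093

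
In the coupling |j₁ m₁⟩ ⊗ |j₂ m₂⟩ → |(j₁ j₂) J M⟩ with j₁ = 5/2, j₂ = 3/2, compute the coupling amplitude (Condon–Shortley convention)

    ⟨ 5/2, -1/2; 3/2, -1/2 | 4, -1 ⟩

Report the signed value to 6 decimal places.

j₁+j₂−J=0  J+j₁−j₂=5  J−j₁+j₂=3  j₁+j₂+J+1=9
(j₁±m₁, j₂±m₂, J±M) = (2,3,1,2,3,5)
P² = 2160/7
sum k=0..0:
  [0] +1/24 = 1/24
S = 1/24
C² = P²·S² = 15/28 ; C = +0.731925

+√(15/28) ≈ +0.731925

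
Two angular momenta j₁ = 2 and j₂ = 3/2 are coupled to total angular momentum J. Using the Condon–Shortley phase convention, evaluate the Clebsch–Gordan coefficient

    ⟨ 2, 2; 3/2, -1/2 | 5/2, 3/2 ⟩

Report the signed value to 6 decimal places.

√[6·1!3!2!/7! · 4!0!1!2!4!1!] = √(576/35)
  +(−1)^0/∏(0,1,0,1,3,1)! = 1/6  (running 1/6)
⟨..|..⟩ = √(576/35)·(1/6) = +0.676123

+0.676123  (= +√(16/35))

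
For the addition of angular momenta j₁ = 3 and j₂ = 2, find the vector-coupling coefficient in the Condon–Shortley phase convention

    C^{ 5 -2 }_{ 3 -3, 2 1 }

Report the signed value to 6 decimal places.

j₁+j₂−J=0  J+j₁−j₂=6  J−j₁+j₂=4  j₁+j₂+J+1=11
(j₁±m₁, j₂±m₂, J±M) = (0,6,3,1,3,7)
P² = 622080
sum k=0..0:
  [0] +1/4320 = 1/4320
S = 1/4320
C² = P²·S² = 1/30 ; C = +0.182574

+√(1/30) = +0.182574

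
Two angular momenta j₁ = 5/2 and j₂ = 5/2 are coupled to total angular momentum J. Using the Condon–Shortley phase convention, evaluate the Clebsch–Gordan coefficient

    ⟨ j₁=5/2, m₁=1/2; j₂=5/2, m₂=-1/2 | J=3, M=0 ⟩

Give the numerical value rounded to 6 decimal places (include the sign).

j₁+j₂−J=2  J+j₁−j₂=3  J−j₁+j₂=3  j₁+j₂+J+1=9
(j₁±m₁, j₂±m₂, J±M) = (3,2,2,3,3,3)
P² = 36/5
sum k=0..2:
  [0] +1/8 = 1/8
  [1] −1/4 = -1/4
  [2] +1/72 = 1/72
S = -1/9
C² = P²·S² = 4/45 ; C = -0.298142

−√(4/45) ≈ -0.298142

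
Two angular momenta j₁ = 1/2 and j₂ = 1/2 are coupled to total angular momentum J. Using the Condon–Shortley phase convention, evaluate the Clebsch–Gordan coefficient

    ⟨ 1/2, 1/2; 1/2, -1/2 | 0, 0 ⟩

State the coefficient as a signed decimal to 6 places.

√[1·1!0!0!/2! · 1!0!0!1!0!0!] = √(1/2)
  +(−1)^0/∏(0,1,0,0,0,0)! = 1  (running 1)
⟨..|..⟩ = √(1/2)·(1) = +0.707107

+0.707107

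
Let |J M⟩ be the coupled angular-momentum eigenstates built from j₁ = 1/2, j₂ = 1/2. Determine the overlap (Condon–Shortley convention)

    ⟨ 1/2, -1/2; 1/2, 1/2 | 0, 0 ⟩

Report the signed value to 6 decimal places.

√[1·1!0!0!/2! · 0!1!1!0!0!0!] = √(1/2)
  +(−1)^1/∏(1,0,0,0,0,0)! = -1  (running -1)
⟨..|..⟩ = √(1/2)·(-1) = -0.707107

−√(1/2) ≈ -0.707107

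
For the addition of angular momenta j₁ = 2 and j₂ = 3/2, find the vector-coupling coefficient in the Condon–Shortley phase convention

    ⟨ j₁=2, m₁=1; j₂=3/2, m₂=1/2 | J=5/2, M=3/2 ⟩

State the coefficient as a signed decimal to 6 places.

+√(1/35) = +0.169031

j₁+j₂−J=1  J+j₁−j₂=3  J−j₁+j₂=2  j₁+j₂+J+1=7
(j₁±m₁, j₂±m₂, J±M) = (3,1,2,1,4,1)
P² = 144/35
sum k=0..1:
  [0] +1/4 = 1/4
  [1] −1/6 = -1/6
S = 1/12
C² = P²·S² = 1/35 ; C = +0.169031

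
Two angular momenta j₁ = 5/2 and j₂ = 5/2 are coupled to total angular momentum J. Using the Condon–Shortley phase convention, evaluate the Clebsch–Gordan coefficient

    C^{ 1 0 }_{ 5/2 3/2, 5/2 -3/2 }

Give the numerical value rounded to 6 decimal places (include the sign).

j₁+j₂−J=4  J+j₁−j₂=1  J−j₁+j₂=1  j₁+j₂+J+1=7
(j₁±m₁, j₂±m₂, J±M) = (4,1,1,4,1,1)
P² = 288/35
sum k=0..1:
  [0] +1/24 = 1/24
  [1] −1/6 = -1/6
S = -1/8
C² = P²·S² = 9/70 ; C = -0.358569

−√(9/70) = -0.358569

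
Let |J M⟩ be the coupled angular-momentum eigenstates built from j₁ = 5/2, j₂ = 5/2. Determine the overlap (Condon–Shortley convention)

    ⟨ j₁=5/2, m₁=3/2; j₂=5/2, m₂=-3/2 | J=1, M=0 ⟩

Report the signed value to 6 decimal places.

-0.358569

triangle: 4!*1!*1!/7! = 24/5040
(j±m)!: 4!*1!*1!*4!*1!*1! = 576
prefactor² = (2J+1)*Δ*N² = 288/35
  k=0: +1/(0!*4!*1!*1!*0!*0!) = 1/24
  k=1: −1/(1!*3!*0!*0!*1!*1!) = -1/6
Σ = -1/8  ⇒  CG² = 288/35*(-1/8)² = 9/70
CG = −√(9/70) = -0.358569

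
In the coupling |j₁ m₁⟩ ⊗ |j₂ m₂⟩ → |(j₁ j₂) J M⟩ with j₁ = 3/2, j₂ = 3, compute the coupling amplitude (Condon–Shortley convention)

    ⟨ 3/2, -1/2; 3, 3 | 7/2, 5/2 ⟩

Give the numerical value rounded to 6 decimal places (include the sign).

−√(8/21) ≈ -0.617213

j₁+j₂−J=1  J+j₁−j₂=2  J−j₁+j₂=5  j₁+j₂+J+1=9
(j₁±m₁, j₂±m₂, J±M) = (1,2,6,0,6,1)
P² = 38400/7
sum k=1..1:
  [1] −1/120 = -1/120
S = -1/120
C² = P²·S² = 8/21 ; C = -0.617213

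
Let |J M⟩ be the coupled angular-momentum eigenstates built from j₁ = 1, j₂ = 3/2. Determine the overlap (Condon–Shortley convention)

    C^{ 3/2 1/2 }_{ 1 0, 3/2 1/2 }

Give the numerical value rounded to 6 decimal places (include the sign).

j₁+j₂−J=1  J+j₁−j₂=1  J−j₁+j₂=2  j₁+j₂+J+1=5
(j₁±m₁, j₂±m₂, J±M) = (1,1,2,1,2,1)
P² = 4/15
sum k=0..1:
  [0] +1/2 = 1/2
  [1] −1/1 = -1
S = -1/2
C² = P²·S² = 1/15 ; C = -0.258199

-0.258199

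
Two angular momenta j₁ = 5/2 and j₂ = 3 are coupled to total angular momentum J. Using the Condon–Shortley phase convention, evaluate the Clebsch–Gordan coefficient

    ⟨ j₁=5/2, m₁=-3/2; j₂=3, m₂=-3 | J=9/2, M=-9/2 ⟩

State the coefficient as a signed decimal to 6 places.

√[10·1!4!5!/11! · 1!4!0!6!0!9!] = √(49766400/11)
  +(−1)^0/∏(0,1,4,0,0,5)! = 1/2880  (running 1/2880)
⟨..|..⟩ = √(49766400/11)·(1/2880) = +0.738549

+√(6/11) ≈ +0.738549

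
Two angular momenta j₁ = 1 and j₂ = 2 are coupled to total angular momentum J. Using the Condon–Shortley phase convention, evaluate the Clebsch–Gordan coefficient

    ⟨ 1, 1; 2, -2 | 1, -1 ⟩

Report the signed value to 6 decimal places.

j₁+j₂−J=2  J+j₁−j₂=0  J−j₁+j₂=2  j₁+j₂+J+1=5
(j₁±m₁, j₂±m₂, J±M) = (2,0,0,4,0,2)
P² = 48/5
sum k=0..0:
  [0] +1/4 = 1/4
S = 1/4
C² = P²·S² = 3/5 ; C = +0.774597

+0.774597  (= +√(3/5))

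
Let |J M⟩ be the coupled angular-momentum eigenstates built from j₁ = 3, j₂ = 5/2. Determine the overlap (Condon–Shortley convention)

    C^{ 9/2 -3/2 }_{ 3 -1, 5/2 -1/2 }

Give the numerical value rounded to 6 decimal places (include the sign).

j₁+j₂−J=1  J+j₁−j₂=5  J−j₁+j₂=4  j₁+j₂+J+1=11
(j₁±m₁, j₂±m₂, J±M) = (2,4,2,3,3,6)
P² = 138240/77
sum k=0..1:
  [0] +1/96 = 1/96
  [1] −1/72 = -1/72
S = -1/288
C² = P²·S² = 5/231 ; C = -0.147122

-0.147122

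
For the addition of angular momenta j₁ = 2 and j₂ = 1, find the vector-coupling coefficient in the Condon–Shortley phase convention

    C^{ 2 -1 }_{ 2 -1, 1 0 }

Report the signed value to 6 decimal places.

√[5·1!3!1!/6! · 1!3!1!1!1!3!] = √(3/2)
  +(−1)^0/∏(0,1,3,1,0,0)! = 1/6  (running 1/6)
  +(−1)^1/∏(1,0,2,0,1,1)! = -1/2  (running -1/3)
⟨..|..⟩ = √(3/2)·(-1/3) = -0.408248

−√(1/6) = -0.408248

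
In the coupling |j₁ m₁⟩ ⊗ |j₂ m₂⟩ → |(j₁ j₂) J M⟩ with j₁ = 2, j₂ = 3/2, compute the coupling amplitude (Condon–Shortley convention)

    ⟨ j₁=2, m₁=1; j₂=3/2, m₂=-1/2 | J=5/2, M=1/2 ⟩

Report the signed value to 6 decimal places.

√[6·1!3!2!/7! · 3!1!1!2!3!2!] = √(72/35)
  +(−1)^0/∏(0,1,1,1,2,1)! = 1/2  (running 1/2)
  +(−1)^1/∏(1,0,0,0,3,2)! = -1/12  (running 5/12)
⟨..|..⟩ = √(72/35)·(5/12) = +0.597614

+√(5/14) ≈ +0.597614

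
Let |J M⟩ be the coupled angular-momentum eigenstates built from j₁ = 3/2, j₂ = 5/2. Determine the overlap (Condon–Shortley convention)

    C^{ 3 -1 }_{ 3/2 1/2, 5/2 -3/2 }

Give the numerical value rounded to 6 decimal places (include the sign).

triangle: 1!·2!·4!/8! = 48/40320
(j±m)!: 2!·1!·1!·4!·2!·4! = 2304
prefactor² = (2J+1)·Δ·N² = 96/5
  k=0: +1/(0!·1!·1!·1!·1!·3!) = 1/6
  k=1: −1/(1!·0!·0!·0!·2!·4!) = -1/48
Σ = 7/48  ⇒  CG² = 96/5·7/48² = 49/120
CG = +√(49/120) = +0.639010

+√(49/120) ≈ +0.639010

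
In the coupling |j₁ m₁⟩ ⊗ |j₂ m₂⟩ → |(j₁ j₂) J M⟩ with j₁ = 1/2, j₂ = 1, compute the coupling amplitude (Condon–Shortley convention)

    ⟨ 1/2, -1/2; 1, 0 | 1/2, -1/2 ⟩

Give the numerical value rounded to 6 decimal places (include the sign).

triangle: 1!×0!×1!/3! = 1/6
(j±m)!: 0!×1!×1!×1!×0!×1! = 1
prefactor² = (2J+1)×Δ×N² = 1/3
  k=1: −1/(1!×0!×0!×0!×0!×1!) = -1
Σ = -1  ⇒  CG² = 1/3×(-1)² = 1/3
CG = −√(1/3) = -0.577350

−√(1/3) = -0.577350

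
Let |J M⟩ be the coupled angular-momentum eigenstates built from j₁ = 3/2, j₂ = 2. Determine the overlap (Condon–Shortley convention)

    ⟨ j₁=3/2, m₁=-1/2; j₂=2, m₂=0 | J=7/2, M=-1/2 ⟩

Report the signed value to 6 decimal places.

+√(18/35) ≈ +0.717137

j₁+j₂−J=0  J+j₁−j₂=3  J−j₁+j₂=4  j₁+j₂+J+1=8
(j₁±m₁, j₂±m₂, J±M) = (1,2,2,2,3,4)
P² = 1152/35
sum k=0..0:
  [0] +1/8 = 1/8
S = 1/8
C² = P²·S² = 18/35 ; C = +0.717137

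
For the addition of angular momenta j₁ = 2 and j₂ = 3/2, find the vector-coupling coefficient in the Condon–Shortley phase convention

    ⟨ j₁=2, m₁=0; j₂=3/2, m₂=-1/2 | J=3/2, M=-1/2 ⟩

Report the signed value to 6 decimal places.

−√(1/5) = -0.447214

j₁+j₂−J=2  J+j₁−j₂=2  J−j₁+j₂=1  j₁+j₂+J+1=6
(j₁±m₁, j₂±m₂, J±M) = (2,2,1,2,1,2)
P² = 16/45
sum k=0..1:
  [0] +1/4 = 1/4
  [1] −1/1 = -1
S = -3/4
C² = P²·S² = 1/5 ; C = -0.447214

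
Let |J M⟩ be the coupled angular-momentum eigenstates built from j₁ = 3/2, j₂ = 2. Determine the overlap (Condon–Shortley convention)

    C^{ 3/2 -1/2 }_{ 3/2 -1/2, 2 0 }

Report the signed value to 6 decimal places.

triangle: 2!*1!*2!/6! = 4/720
(j±m)!: 1!*2!*2!*2!*1!*2! = 16
prefactor² = (2J+1)*Δ*N² = 16/45
  k=1: −1/(1!*1!*1!*1!*0!*1!) = -1
  k=2: +1/(2!*0!*0!*0!*1!*2!) = 1/4
Σ = -3/4  ⇒  CG² = 16/45*(-3/4)² = 1/5
CG = −√(1/5) = -0.447214

−√(1/5) = -0.447214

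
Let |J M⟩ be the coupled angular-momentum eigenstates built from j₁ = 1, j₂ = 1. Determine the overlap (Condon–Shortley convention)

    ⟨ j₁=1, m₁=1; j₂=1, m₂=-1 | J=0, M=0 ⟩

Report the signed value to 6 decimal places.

+√(1/3) = +0.577350

triangle: 2!*0!*0!/3! = 2/6
(j±m)!: 2!*0!*0!*2!*0!*0! = 4
prefactor² = (2J+1)*Δ*N² = 4/3
  k=0: +1/(0!*2!*0!*0!*0!*0!) = 1/2
Σ = 1/2  ⇒  CG² = 4/3*1/2² = 1/3
CG = +√(1/3) = +0.577350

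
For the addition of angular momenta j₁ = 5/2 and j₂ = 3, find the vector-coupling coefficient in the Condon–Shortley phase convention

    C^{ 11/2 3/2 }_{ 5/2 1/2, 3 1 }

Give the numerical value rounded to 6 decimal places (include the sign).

√[12·0!5!6!/12! · 3!2!4!2!7!4!] = √(1658880/11)
  +(−1)^0/∏(0,0,2,4,3,2)! = 1/576  (running 1/576)
⟨..|..⟩ = √(1658880/11)·(1/576) = +0.674200

+0.674200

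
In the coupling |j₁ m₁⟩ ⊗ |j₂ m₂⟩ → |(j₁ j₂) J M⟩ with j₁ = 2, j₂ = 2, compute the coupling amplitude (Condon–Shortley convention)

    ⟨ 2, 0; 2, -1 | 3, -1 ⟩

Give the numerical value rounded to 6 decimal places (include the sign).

+0.447214

j₁+j₂−J=1  J+j₁−j₂=3  J−j₁+j₂=3  j₁+j₂+J+1=8
(j₁±m₁, j₂±m₂, J±M) = (2,2,1,3,2,4)
P² = 36/5
sum k=0..1:
  [0] +1/4 = 1/4
  [1] −1/12 = -1/12
S = 1/6
C² = P²·S² = 1/5 ; C = +0.447214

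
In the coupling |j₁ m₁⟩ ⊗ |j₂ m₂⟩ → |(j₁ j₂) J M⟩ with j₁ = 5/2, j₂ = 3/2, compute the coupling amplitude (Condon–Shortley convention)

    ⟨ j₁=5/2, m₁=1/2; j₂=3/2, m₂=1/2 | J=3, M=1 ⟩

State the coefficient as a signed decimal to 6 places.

−√(1/60) ≈ -0.129099

triangle: 1!·4!·2!/8! = 48/40320
(j±m)!: 3!·2!·2!·1!·4!·2! = 1152
prefactor² = (2J+1)·Δ·N² = 48/5
  k=0: +1/(0!·1!·2!·2!·2!·0!) = 1/8
  k=1: −1/(1!·0!·1!·1!·3!·1!) = -1/6
Σ = -1/24  ⇒  CG² = 48/5·(-1/24)² = 1/60
CG = −√(1/60) = -0.129099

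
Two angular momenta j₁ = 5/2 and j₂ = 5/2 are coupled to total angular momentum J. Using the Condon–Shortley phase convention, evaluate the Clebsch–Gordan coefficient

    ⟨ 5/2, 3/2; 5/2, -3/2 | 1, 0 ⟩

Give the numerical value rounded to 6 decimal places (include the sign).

√[3·4!1!1!/7! · 4!1!1!4!1!1!] = √(288/35)
  +(−1)^0/∏(0,4,1,1,0,0)! = 1/24  (running 1/24)
  +(−1)^1/∏(1,3,0,0,1,1)! = -1/6  (running -1/8)
⟨..|..⟩ = √(288/35)·(-1/8) = -0.358569

−√(9/70) = -0.358569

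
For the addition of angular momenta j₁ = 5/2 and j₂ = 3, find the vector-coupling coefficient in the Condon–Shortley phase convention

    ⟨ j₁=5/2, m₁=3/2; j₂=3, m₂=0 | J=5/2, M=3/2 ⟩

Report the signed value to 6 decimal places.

triangle: 3!×2!×3!/9! = 72/362880
(j±m)!: 4!×1!×3!×3!×4!×1! = 20736
prefactor² = (2J+1)×Δ×N² = 864/35
  k=0: +1/(0!×3!×1!×3!×1!×0!) = 1/36
  k=1: −1/(1!×2!×0!×2!×2!×1!) = -1/8
Σ = -7/72  ⇒  CG² = 864/35×(-7/72)² = 7/30
CG = −√(7/30) = -0.483046

-0.483046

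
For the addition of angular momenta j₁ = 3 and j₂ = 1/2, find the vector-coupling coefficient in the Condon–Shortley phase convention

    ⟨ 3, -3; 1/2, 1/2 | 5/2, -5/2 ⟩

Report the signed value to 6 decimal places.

-0.925820

√[6·1!5!0!/7! · 0!6!1!0!0!5!] = √(86400/7)
  +(−1)^1/∏(1,0,5,0,0,0)! = -1/120  (running -1/120)
⟨..|..⟩ = √(86400/7)·(-1/120) = -0.925820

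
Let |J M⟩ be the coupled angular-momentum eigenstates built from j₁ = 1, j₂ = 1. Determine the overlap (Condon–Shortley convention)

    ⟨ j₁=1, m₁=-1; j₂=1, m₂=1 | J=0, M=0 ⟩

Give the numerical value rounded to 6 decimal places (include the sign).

j₁+j₂−J=2  J+j₁−j₂=0  J−j₁+j₂=0  j₁+j₂+J+1=3
(j₁±m₁, j₂±m₂, J±M) = (0,2,2,0,0,0)
P² = 4/3
sum k=2..2:
  [2] +1/2 = 1/2
S = 1/2
C² = P²·S² = 1/3 ; C = +0.577350

+√(1/3) = +0.577350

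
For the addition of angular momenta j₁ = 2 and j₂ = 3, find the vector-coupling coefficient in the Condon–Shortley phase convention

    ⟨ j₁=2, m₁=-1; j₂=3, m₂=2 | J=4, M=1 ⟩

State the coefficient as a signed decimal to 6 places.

√[9·1!3!5!/10! · 1!3!5!1!5!3!] = √(6480/7)
  +(−1)^0/∏(0,1,3,5,0,0)! = 1/720  (running 1/720)
  +(−1)^1/∏(1,0,2,4,1,1)! = -1/48  (running -7/360)
⟨..|..⟩ = √(6480/7)·(-7/360) = -0.591608

-0.591608  (= −√(7/20))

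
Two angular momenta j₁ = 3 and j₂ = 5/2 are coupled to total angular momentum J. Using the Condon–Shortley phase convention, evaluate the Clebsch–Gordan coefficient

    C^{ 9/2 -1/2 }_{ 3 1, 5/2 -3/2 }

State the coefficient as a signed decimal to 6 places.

+0.594588  (= +√(35/99))

triangle: 1!·5!·4!/11! = 2880/39916800
(j±m)!: 4!·2!·1!·4!·4!·5! = 3317760
prefactor² = (2J+1)·Δ·N² = 184320/77
  k=0: +1/(0!·1!·2!·1!·3!·3!) = 1/72
  k=1: −1/(1!·0!·1!·0!·4!·4!) = -1/576
Σ = 7/576  ⇒  CG² = 184320/77·7/576² = 35/99
CG = +√(35/99) = +0.594588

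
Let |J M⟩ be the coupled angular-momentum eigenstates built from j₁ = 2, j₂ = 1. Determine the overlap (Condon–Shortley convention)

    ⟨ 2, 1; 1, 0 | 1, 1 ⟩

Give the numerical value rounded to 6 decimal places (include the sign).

-0.547723  (= −√(3/10))

√[3·2!2!0!/5! · 3!1!1!1!2!0!] = √(6/5)
  +(−1)^1/∏(1,1,0,0,2,0)! = -1/2  (running -1/2)
⟨..|..⟩ = √(6/5)·(-1/2) = -0.547723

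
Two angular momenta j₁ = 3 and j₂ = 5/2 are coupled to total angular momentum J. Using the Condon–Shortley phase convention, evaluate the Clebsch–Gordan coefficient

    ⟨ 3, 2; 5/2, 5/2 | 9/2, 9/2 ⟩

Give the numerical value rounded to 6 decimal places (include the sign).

-0.674200  (= −√(5/11))

j₁+j₂−J=1  J+j₁−j₂=5  J−j₁+j₂=4  j₁+j₂+J+1=11
(j₁±m₁, j₂±m₂, J±M) = (5,1,5,0,9,0)
P² = 41472000/11
sum k=1..1:
  [1] −1/2880 = -1/2880
S = -1/2880
C² = P²·S² = 5/11 ; C = -0.674200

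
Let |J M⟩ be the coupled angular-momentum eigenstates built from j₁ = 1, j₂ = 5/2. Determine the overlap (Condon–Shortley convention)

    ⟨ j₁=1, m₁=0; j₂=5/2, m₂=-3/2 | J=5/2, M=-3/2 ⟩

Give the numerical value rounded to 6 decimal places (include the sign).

+√(9/35) = +0.507093

√[6·1!1!4!/7! · 1!1!1!4!1!4!] = √(576/35)
  +(−1)^0/∏(0,1,1,1,0,3)! = 1/6  (running 1/6)
  +(−1)^1/∏(1,0,0,0,1,4)! = -1/24  (running 1/8)
⟨..|..⟩ = √(576/35)·(1/8) = +0.507093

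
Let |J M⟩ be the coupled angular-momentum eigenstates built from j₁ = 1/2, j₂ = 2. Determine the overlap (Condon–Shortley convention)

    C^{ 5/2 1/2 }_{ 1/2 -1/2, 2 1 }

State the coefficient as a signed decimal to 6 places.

j₁+j₂−J=0  J+j₁−j₂=1  J−j₁+j₂=4  j₁+j₂+J+1=6
(j₁±m₁, j₂±m₂, J±M) = (0,1,3,1,3,2)
P² = 72/5
sum k=0..0:
  [0] +1/6 = 1/6
S = 1/6
C² = P²·S² = 2/5 ; C = +0.632456

+0.632456  (= +√(2/5))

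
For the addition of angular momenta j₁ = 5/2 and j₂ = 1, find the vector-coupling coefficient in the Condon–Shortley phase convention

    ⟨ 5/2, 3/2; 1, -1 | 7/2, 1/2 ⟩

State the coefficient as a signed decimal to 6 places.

+0.377964  (= +√(1/7))

j₁+j₂−J=0  J+j₁−j₂=5  J−j₁+j₂=2  j₁+j₂+J+1=8
(j₁±m₁, j₂±m₂, J±M) = (4,1,0,2,4,3)
P² = 2304/7
sum k=0..0:
  [0] +1/48 = 1/48
S = 1/48
C² = P²·S² = 1/7 ; C = +0.377964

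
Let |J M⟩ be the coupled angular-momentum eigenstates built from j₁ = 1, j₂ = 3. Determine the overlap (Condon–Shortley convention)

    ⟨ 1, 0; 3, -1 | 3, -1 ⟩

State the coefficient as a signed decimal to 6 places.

+0.288675  (= +√(1/12))

j₁+j₂−J=1  J+j₁−j₂=1  J−j₁+j₂=5  j₁+j₂+J+1=8
(j₁±m₁, j₂±m₂, J±M) = (1,1,2,4,2,4)
P² = 48
sum k=0..1:
  [0] +1/12 = 1/12
  [1] −1/24 = -1/24
S = 1/24
C² = P²·S² = 1/12 ; C = +0.288675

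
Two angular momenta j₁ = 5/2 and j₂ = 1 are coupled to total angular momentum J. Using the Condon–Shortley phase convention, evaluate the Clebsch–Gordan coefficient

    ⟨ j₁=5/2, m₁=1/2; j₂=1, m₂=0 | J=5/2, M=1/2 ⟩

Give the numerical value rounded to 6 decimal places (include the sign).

+0.169031  (= +√(1/35))

triangle: 1!·4!·1!/7! = 24/5040
(j±m)!: 3!·2!·1!·1!·3!·2! = 144
prefactor² = (2J+1)·Δ·N² = 144/35
  k=0: +1/(0!·1!·2!·1!·2!·0!) = 1/4
  k=1: −1/(1!·0!·1!·0!·3!·1!) = -1/6
Σ = 1/12  ⇒  CG² = 144/35·1/12² = 1/35
CG = +√(1/35) = +0.169031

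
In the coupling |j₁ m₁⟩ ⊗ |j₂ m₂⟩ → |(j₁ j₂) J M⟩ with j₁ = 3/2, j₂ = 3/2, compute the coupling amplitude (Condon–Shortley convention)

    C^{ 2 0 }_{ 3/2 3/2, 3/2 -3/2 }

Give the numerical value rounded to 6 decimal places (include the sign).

triangle: 1!*2!*2!/6! = 4/720
(j±m)!: 3!*0!*0!*3!*2!*2! = 144
prefactor² = (2J+1)*Δ*N² = 4
  k=0: +1/(0!*1!*0!*0!*2!*2!) = 1/4
Σ = 1/4  ⇒  CG² = 4*1/4² = 1/4
CG = +√(1/4) = +0.500000

+√(1/4) = +0.500000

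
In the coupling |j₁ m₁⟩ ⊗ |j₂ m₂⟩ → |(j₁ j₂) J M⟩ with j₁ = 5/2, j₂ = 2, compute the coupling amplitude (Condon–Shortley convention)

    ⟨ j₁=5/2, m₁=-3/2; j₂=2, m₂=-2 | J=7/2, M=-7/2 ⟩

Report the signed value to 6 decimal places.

√[8·1!4!3!/9! · 1!4!0!4!0!7!] = √(9216)
  +(−1)^0/∏(0,1,4,0,0,3)! = 1/144  (running 1/144)
⟨..|..⟩ = √(9216)·(1/144) = +0.666667

+√(4/9) = +0.666667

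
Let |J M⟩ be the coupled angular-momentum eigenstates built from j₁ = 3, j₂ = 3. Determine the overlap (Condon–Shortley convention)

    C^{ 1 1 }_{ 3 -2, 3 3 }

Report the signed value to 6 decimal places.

−√(3/28) = -0.327327

triangle: 5!*1!*1!/8! = 120/40320
(j±m)!: 1!*5!*6!*0!*2!*0! = 172800
prefactor² = (2J+1)*Δ*N² = 10800/7
  k=5: −1/(5!*0!*0!*1!*1!*0!) = -1/120
Σ = -1/120  ⇒  CG² = 10800/7*(-1/120)² = 3/28
CG = −√(3/28) = -0.327327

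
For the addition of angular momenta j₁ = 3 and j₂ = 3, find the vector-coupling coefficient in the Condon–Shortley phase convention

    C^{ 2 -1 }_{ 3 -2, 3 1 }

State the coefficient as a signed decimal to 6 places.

−√(5/28) ≈ -0.422577

triangle: 4!×2!×2!/9! = 96/362880
(j±m)!: 1!×5!×4!×2!×1!×3! = 34560
prefactor² = (2J+1)×Δ×N² = 320/7
  k=3: −1/(3!×1!×2!×1!×0!×1!) = -1/12
  k=4: +1/(4!×0!×1!×0!×1!×2!) = 1/48
Σ = -1/16  ⇒  CG² = 320/7×(-1/16)² = 5/28
CG = −√(5/28) = -0.422577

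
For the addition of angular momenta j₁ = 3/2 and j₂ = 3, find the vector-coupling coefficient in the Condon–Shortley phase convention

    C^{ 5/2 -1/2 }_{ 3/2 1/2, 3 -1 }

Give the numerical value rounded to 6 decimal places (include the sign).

-0.119523

√[6·2!1!4!/8! · 2!1!2!4!2!3!] = √(288/35)
  +(−1)^0/∏(0,2,1,2,0,2)! = 1/8  (running 1/8)
  +(−1)^1/∏(1,1,0,1,1,3)! = -1/6  (running -1/24)
⟨..|..⟩ = √(288/35)·(-1/24) = -0.119523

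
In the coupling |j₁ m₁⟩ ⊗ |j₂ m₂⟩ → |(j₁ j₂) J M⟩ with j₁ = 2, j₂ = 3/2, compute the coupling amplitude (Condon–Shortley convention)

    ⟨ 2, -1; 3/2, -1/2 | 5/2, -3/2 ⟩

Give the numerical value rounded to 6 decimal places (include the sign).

-0.169031

triangle: 1!×3!×2!/7! = 12/5040
(j±m)!: 1!×3!×1!×2!×1!×4! = 288
prefactor² = (2J+1)×Δ×N² = 144/35
  k=0: +1/(0!×1!×3!×1!×0!×1!) = 1/6
  k=1: −1/(1!×0!×2!×0!×1!×2!) = -1/4
Σ = -1/12  ⇒  CG² = 144/35×(-1/12)² = 1/35
CG = −√(1/35) = -0.169031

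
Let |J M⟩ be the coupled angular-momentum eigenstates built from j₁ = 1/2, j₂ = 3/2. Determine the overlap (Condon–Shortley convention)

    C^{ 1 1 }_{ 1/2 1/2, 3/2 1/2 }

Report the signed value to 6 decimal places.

j₁+j₂−J=1  J+j₁−j₂=0  J−j₁+j₂=2  j₁+j₂+J+1=4
(j₁±m₁, j₂±m₂, J±M) = (1,0,2,1,2,0)
P² = 1
sum k=0..0:
  [0] +1/2 = 1/2
S = 1/2
C² = P²·S² = 1/4 ; C = +0.500000

+√(1/4) = +0.500000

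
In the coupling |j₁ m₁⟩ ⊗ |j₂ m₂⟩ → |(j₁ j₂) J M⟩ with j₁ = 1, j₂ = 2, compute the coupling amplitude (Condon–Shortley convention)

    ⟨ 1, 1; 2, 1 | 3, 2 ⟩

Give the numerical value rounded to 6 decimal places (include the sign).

+0.816497

j₁+j₂−J=0  J+j₁−j₂=2  J−j₁+j₂=4  j₁+j₂+J+1=7
(j₁±m₁, j₂±m₂, J±M) = (2,0,3,1,5,1)
P² = 96
sum k=0..0:
  [0] +1/12 = 1/12
S = 1/12
C² = P²·S² = 2/3 ; C = +0.816497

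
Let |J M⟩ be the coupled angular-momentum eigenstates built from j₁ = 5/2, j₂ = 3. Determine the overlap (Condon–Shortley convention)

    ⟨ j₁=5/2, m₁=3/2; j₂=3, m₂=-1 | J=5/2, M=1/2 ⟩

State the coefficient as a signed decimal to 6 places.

j₁+j₂−J=3  J+j₁−j₂=2  J−j₁+j₂=3  j₁+j₂+J+1=9
(j₁±m₁, j₂±m₂, J±M) = (4,1,2,4,3,2)
P² = 576/35
sum k=0..1:
  [0] +1/12 = 1/12
  [1] −1/8 = -1/8
S = -1/24
C² = P²·S² = 1/35 ; C = -0.169031

-0.169031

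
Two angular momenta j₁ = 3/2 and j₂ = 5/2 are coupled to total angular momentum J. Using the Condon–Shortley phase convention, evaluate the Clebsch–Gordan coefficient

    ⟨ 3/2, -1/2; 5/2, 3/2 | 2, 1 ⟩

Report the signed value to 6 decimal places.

+0.154303

√[5·2!1!3!/7! · 1!2!4!1!3!1!] = √(24/7)
  +(−1)^1/∏(1,1,1,3,0,0)! = -1/6  (running -1/6)
  +(−1)^2/∏(2,0,0,2,1,1)! = 1/4  (running 1/12)
⟨..|..⟩ = √(24/7)·(1/12) = +0.154303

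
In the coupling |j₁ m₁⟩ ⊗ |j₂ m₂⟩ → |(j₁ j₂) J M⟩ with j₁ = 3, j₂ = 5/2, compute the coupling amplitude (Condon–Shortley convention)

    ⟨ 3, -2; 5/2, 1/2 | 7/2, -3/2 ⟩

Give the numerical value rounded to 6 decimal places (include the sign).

triangle: 2!·4!·3!/10! = 288/3628800
(j±m)!: 1!·5!·3!·2!·2!·5! = 345600
prefactor² = (2J+1)·Δ·N² = 1536/7
  k=1: −1/(1!·1!·4!·2!·0!·1!) = -1/48
  k=2: +1/(2!·0!·3!·1!·1!·2!) = 1/24
Σ = 1/48  ⇒  CG² = 1536/7·1/48² = 2/21
CG = +√(2/21) = +0.308607

+0.308607  (= +√(2/21))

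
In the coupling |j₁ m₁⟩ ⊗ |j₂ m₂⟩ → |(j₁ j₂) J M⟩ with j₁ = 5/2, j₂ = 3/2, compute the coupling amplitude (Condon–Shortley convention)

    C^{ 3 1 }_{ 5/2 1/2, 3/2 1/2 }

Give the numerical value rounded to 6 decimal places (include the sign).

−√(1/60) ≈ -0.129099

√[7·1!4!2!/8! · 3!2!2!1!4!2!] = √(48/5)
  +(−1)^0/∏(0,1,2,2,2,0)! = 1/8  (running 1/8)
  +(−1)^1/∏(1,0,1,1,3,1)! = -1/6  (running -1/24)
⟨..|..⟩ = √(48/5)·(-1/24) = -0.129099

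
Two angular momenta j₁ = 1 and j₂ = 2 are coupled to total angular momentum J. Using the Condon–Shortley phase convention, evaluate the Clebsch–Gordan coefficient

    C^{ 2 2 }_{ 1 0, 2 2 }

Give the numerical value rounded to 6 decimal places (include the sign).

j₁+j₂−J=1  J+j₁−j₂=1  J−j₁+j₂=3  j₁+j₂+J+1=6
(j₁±m₁, j₂±m₂, J±M) = (1,1,4,0,4,0)
P² = 24
sum k=1..1:
  [1] −1/6 = -1/6
S = -1/6
C² = P²·S² = 2/3 ; C = -0.816497

−√(2/3) ≈ -0.816497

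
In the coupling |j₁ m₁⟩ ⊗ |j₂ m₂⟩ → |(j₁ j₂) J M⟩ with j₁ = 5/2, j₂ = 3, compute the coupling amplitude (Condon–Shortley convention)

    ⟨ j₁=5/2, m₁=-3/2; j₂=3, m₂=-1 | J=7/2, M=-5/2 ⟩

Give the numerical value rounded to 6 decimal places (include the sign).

−√(10/63) ≈ -0.398410

√[8·2!3!4!/10! · 1!4!2!4!1!6!] = √(18432/35)
  +(−1)^1/∏(1,1,3,1,0,3)! = -1/36  (running -1/36)
  +(−1)^2/∏(2,0,2,0,1,4)! = 1/96  (running -5/288)
⟨..|..⟩ = √(18432/35)·(-5/288) = -0.398410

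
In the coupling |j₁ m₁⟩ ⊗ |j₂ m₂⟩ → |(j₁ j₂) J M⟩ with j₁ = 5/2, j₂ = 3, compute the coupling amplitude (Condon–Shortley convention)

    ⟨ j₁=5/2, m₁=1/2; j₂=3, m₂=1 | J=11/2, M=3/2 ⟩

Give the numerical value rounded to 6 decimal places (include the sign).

j₁+j₂−J=0  J+j₁−j₂=5  J−j₁+j₂=6  j₁+j₂+J+1=12
(j₁±m₁, j₂±m₂, J±M) = (3,2,4,2,7,4)
P² = 1658880/11
sum k=0..0:
  [0] +1/576 = 1/576
S = 1/576
C² = P²·S² = 5/11 ; C = +0.674200

+0.674200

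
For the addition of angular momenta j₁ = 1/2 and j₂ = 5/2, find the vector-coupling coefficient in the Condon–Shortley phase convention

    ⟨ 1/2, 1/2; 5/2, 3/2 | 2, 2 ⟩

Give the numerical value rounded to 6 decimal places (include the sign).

j₁+j₂−J=1  J+j₁−j₂=0  J−j₁+j₂=4  j₁+j₂+J+1=6
(j₁±m₁, j₂±m₂, J±M) = (1,0,4,1,4,0)
P² = 96
sum k=0..0:
  [0] +1/24 = 1/24
S = 1/24
C² = P²·S² = 1/6 ; C = +0.408248

+0.408248  (= +√(1/6))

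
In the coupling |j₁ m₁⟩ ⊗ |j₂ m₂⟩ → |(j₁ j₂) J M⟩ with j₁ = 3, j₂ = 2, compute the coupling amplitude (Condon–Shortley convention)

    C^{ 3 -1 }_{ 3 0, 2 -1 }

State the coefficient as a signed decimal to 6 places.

√[7·2!4!2!/9! · 3!3!1!3!2!4!] = √(96/5)
  +(−1)^0/∏(0,2,3,1,1,1)! = 1/12  (running 1/12)
  +(−1)^1/∏(1,1,2,0,2,2)! = -1/8  (running -1/24)
⟨..|..⟩ = √(96/5)·(-1/24) = -0.182574

−√(1/30) = -0.182574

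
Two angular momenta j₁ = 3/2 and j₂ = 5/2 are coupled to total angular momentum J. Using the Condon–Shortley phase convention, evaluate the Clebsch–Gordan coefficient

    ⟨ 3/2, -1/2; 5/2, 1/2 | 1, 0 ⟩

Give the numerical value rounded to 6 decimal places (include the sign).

+0.547723

j₁+j₂−J=3  J+j₁−j₂=0  J−j₁+j₂=2  j₁+j₂+J+1=6
(j₁±m₁, j₂±m₂, J±M) = (1,2,3,2,1,1)
P² = 6/5
sum k=2..2:
  [2] +1/2 = 1/2
S = 1/2
C² = P²·S² = 3/10 ; C = +0.547723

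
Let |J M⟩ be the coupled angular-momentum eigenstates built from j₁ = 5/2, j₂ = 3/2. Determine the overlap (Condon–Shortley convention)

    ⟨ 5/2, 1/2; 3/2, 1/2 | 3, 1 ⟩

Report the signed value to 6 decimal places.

triangle: 1!*4!*2!/8! = 48/40320
(j±m)!: 3!*2!*2!*1!*4!*2! = 1152
prefactor² = (2J+1)*Δ*N² = 48/5
  k=0: +1/(0!*1!*2!*2!*2!*0!) = 1/8
  k=1: −1/(1!*0!*1!*1!*3!*1!) = -1/6
Σ = -1/24  ⇒  CG² = 48/5*(-1/24)² = 1/60
CG = −√(1/60) = -0.129099

−√(1/60) = -0.129099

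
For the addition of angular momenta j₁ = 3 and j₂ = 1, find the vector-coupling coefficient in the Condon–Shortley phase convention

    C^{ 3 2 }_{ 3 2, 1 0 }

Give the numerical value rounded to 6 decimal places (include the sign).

triangle: 1!*5!*1!/8! = 120/40320
(j±m)!: 5!*1!*1!*1!*5!*1! = 14400
prefactor² = (2J+1)*Δ*N² = 300
  k=0: +1/(0!*1!*1!*1!*4!*0!) = 1/24
  k=1: −1/(1!*0!*0!*0!*5!*1!) = -1/120
Σ = 1/30  ⇒  CG² = 300*1/30² = 1/3
CG = +√(1/3) = +0.577350

+0.577350  (= +√(1/3))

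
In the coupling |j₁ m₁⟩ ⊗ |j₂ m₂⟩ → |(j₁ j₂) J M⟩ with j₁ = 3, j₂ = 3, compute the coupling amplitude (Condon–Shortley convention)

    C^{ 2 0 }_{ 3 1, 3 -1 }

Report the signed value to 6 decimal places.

j₁+j₂−J=4  J+j₁−j₂=2  J−j₁+j₂=2  j₁+j₂+J+1=9
(j₁±m₁, j₂±m₂, J±M) = (4,2,2,4,2,2)
P² = 256/21
sum k=0..2:
  [0] +1/96 = 1/96
  [1] −1/6 = -1/6
  [2] +1/16 = 1/16
S = -3/32
C² = P²·S² = 3/28 ; C = -0.327327

−√(3/28) ≈ -0.327327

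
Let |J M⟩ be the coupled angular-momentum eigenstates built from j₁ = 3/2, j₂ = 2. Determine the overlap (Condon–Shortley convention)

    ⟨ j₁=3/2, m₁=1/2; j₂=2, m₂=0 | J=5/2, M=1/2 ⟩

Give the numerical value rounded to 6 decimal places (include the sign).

√[6·1!2!3!/7! · 2!1!2!2!3!2!] = √(48/35)
  +(−1)^0/∏(0,1,1,2,1,1)! = 1/2  (running 1/2)
  +(−1)^1/∏(1,0,0,1,2,2)! = -1/4  (running 1/4)
⟨..|..⟩ = √(48/35)·(1/4) = +0.292770

+√(3/35) = +0.292770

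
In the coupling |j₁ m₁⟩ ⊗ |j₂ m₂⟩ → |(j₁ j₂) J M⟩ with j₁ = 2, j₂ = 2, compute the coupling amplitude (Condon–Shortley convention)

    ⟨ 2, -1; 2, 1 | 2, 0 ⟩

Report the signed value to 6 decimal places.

+√(1/14) = +0.267261

triangle: 2!*2!*2!/7! = 8/5040
(j±m)!: 1!*3!*3!*1!*2!*2! = 144
prefactor² = (2J+1)*Δ*N² = 8/7
  k=1: −1/(1!*1!*2!*2!*0!*0!) = -1/4
  k=2: +1/(2!*0!*1!*1!*1!*1!) = 1/2
Σ = 1/4  ⇒  CG² = 8/7*1/4² = 1/14
CG = +√(1/14) = +0.267261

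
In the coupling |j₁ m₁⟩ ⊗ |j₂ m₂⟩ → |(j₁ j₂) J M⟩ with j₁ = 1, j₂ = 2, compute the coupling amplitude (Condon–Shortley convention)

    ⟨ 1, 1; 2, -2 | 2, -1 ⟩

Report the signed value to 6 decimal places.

+√(1/3) = +0.577350

triangle: 1!·1!·3!/6! = 6/720
(j±m)!: 2!·0!·0!·4!·1!·3! = 288
prefactor² = (2J+1)·Δ·N² = 12
  k=0: +1/(0!·1!·0!·0!·1!·3!) = 1/6
Σ = 1/6  ⇒  CG² = 12·1/6² = 1/3
CG = +√(1/3) = +0.577350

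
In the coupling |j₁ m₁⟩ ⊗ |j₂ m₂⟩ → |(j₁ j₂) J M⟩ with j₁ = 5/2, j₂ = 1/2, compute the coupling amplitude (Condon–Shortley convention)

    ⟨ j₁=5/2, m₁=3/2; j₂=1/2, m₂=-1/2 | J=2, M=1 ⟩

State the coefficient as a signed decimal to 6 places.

triangle: 1!*4!*0!/6! = 24/720
(j±m)!: 4!*1!*0!*1!*3!*1! = 144
prefactor² = (2J+1)*Δ*N² = 24
  k=0: +1/(0!*1!*1!*0!*3!*0!) = 1/6
Σ = 1/6  ⇒  CG² = 24*1/6² = 2/3
CG = +√(2/3) = +0.816497

+√(2/3) = +0.816497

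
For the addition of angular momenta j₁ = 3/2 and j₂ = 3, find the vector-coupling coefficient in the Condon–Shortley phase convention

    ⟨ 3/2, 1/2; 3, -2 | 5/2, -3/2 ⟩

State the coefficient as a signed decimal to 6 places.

+√(1/14) ≈ +0.267261

j₁+j₂−J=2  J+j₁−j₂=1  J−j₁+j₂=4  j₁+j₂+J+1=8
(j₁±m₁, j₂±m₂, J±M) = (2,1,1,5,1,4)
P² = 288/7
sum k=0..1:
  [0] +1/12 = 1/12
  [1] −1/24 = -1/24
S = 1/24
C² = P²·S² = 1/14 ; C = +0.267261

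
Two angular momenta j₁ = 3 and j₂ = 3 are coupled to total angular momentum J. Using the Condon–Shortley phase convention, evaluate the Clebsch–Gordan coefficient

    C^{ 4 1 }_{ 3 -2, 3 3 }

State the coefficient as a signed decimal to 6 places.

+0.441367

triangle: 2!·4!·4!/11! = 1152/39916800
(j±m)!: 1!·5!·6!·0!·5!·3! = 62208000
prefactor² = (2J+1)·Δ·N² = 1244160/77
  k=2: +1/(2!·0!·3!·4!·1!·0!) = 1/288
Σ = 1/288  ⇒  CG² = 1244160/77·1/288² = 15/77
CG = +√(15/77) = +0.441367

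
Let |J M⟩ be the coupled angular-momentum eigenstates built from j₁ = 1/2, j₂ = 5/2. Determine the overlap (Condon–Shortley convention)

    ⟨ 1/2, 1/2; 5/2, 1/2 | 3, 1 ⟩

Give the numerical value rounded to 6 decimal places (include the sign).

+√(2/3) ≈ +0.816497

√[7·0!1!5!/7! · 1!0!3!2!4!2!] = √(96)
  +(−1)^0/∏(0,0,0,3,1,2)! = 1/12  (running 1/12)
⟨..|..⟩ = √(96)·(1/12) = +0.816497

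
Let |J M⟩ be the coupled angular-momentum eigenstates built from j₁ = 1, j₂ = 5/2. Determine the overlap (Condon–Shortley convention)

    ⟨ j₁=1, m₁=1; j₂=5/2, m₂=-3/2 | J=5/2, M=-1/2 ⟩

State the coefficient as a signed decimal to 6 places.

√[6·1!1!4!/7! · 2!0!1!4!2!3!] = √(576/35)
  +(−1)^0/∏(0,1,0,1,1,3)! = 1/6  (running 1/6)
⟨..|..⟩ = √(576/35)·(1/6) = +0.676123

+0.676123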